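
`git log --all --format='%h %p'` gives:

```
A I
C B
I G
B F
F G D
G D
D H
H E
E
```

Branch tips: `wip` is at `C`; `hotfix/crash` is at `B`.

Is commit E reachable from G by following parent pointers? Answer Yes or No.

Ancestors of G (commits reachable by following parents): {D, E, G, H}.
E is in that set, so it is an ancestor of G.

Yes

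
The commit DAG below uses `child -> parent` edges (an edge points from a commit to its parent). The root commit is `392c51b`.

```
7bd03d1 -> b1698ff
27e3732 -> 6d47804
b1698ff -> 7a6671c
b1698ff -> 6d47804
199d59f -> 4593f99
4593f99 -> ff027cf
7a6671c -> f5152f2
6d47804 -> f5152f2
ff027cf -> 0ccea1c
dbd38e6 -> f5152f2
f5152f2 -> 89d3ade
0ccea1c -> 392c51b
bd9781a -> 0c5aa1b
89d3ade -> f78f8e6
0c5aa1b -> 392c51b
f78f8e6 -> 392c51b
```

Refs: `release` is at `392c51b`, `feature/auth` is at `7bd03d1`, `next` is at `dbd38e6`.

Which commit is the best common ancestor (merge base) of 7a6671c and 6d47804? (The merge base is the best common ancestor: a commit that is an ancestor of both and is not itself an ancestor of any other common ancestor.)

Ancestors of 7a6671c: {392c51b, 7a6671c, 89d3ade, f5152f2, f78f8e6}.
Ancestors of 6d47804: {392c51b, 6d47804, 89d3ade, f5152f2, f78f8e6}.
Common ancestors: {392c51b, 89d3ade, f5152f2, f78f8e6}.
Among these, f5152f2 is not an ancestor of any other common ancestor — it is the merge base.

f5152f2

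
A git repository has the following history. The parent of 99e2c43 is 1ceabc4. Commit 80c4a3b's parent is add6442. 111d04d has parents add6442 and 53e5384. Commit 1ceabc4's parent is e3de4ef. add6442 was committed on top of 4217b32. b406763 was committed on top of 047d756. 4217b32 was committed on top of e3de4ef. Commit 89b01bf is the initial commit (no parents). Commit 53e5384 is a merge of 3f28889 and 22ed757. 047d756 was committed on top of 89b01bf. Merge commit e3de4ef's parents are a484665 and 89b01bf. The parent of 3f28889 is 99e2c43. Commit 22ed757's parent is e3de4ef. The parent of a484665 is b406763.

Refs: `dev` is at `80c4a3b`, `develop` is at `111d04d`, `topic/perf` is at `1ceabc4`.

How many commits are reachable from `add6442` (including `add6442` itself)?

7

Walking parent pointers from add6442: reachable set = {047d756, 4217b32, 89b01bf, a484665, add6442, b406763, e3de4ef}.
That is 7 commits.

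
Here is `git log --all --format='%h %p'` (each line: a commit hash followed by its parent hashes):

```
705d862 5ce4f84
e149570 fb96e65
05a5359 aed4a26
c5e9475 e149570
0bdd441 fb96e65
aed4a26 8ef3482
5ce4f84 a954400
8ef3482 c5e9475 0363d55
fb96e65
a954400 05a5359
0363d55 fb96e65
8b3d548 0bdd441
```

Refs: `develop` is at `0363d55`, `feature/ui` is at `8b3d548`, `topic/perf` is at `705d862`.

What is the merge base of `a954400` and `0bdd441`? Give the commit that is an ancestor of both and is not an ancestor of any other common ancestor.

Ancestors of a954400: {0363d55, 05a5359, 8ef3482, a954400, aed4a26, c5e9475, e149570, fb96e65}.
Ancestors of 0bdd441: {0bdd441, fb96e65}.
Common ancestors: {fb96e65}.
The only common ancestor is fb96e65, so it is the merge base.

fb96e65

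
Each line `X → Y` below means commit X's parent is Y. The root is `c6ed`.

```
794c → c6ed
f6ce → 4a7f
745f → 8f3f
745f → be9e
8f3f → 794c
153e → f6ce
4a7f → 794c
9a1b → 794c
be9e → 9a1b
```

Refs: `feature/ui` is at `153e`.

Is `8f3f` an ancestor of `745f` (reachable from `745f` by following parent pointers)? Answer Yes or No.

Yes

Ancestors of 745f (commits reachable by following parents): {745f, 794c, 8f3f, 9a1b, be9e, c6ed}.
8f3f is in that set, so it is an ancestor of 745f.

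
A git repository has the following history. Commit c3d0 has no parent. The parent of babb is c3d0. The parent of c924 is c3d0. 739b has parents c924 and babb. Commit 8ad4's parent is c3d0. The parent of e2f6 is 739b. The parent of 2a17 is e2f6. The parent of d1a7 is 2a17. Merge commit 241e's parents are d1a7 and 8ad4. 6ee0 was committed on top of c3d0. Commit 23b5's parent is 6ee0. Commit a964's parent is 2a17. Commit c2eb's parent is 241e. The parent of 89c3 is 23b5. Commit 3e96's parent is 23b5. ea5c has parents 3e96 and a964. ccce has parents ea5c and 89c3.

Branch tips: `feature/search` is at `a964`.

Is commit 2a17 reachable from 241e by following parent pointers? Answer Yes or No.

Yes

Ancestors of 241e (commits reachable by following parents): {241e, 2a17, 739b, 8ad4, babb, c3d0, c924, d1a7, e2f6}.
2a17 is in that set, so it is an ancestor of 241e.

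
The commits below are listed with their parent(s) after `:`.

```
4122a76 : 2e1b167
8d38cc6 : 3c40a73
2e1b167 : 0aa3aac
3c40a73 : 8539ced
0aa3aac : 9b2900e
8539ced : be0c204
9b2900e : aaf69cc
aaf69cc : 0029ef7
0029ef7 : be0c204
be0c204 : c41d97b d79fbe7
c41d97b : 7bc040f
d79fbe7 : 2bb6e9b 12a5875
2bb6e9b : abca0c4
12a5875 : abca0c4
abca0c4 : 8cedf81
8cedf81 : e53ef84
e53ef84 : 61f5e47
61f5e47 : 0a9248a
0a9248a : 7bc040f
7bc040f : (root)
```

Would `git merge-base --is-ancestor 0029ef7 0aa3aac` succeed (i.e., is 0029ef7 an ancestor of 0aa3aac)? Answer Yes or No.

Yes

Ancestors of 0aa3aac (commits reachable by following parents): {0029ef7, 0a9248a, 0aa3aac, 12a5875, 2bb6e9b, 61f5e47, 7bc040f, 8cedf81, 9b2900e, aaf69cc, abca0c4, be0c204, c41d97b, d79fbe7, e53ef84}.
0029ef7 is in that set, so it is an ancestor of 0aa3aac.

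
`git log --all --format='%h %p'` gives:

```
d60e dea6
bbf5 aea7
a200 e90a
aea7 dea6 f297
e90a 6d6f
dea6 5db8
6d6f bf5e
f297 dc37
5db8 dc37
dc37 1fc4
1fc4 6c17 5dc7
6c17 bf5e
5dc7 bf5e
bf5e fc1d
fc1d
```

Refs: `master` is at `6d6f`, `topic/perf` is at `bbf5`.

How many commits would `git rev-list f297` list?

Walking parent pointers from f297: reachable set = {1fc4, 5dc7, 6c17, bf5e, dc37, f297, fc1d}.
That is 7 commits.

7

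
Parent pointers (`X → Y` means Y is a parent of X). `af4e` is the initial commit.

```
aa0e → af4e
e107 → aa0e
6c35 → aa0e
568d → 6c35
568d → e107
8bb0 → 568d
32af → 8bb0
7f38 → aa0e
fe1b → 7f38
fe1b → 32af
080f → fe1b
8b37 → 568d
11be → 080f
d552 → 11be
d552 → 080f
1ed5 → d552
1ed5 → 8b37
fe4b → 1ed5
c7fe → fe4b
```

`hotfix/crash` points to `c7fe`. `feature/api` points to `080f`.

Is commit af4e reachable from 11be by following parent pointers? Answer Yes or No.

Yes

Ancestors of 11be (commits reachable by following parents): {080f, 11be, 32af, 568d, 6c35, 7f38, 8bb0, aa0e, af4e, e107, fe1b}.
af4e is in that set, so it is an ancestor of 11be.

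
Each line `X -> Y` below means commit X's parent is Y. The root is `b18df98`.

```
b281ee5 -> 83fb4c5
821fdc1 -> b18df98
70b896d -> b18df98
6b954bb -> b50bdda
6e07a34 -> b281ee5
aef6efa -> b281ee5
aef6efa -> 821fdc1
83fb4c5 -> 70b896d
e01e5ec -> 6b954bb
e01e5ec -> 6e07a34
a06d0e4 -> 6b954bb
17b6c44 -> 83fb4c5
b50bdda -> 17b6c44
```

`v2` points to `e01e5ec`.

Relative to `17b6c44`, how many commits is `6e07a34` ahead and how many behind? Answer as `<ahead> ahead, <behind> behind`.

Reachable from 6e07a34: {6e07a34, 70b896d, 83fb4c5, b18df98, b281ee5}.
Reachable from 17b6c44: {17b6c44, 70b896d, 83fb4c5, b18df98}.
Only in 6e07a34's history (ahead): {6e07a34, b281ee5} — 2.
Only in 17b6c44's history (behind): {17b6c44} — 1.

2 ahead, 1 behind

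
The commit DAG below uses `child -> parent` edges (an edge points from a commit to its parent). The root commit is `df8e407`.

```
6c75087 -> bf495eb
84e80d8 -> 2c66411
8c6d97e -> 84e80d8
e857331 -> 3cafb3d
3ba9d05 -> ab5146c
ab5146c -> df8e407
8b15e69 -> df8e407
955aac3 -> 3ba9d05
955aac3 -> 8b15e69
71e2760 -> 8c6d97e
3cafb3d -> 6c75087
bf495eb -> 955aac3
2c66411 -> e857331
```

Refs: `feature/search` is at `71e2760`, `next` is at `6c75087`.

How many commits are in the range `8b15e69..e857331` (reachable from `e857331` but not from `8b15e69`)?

7

Reachable from e857331: {3ba9d05, 3cafb3d, 6c75087, 8b15e69, 955aac3, ab5146c, bf495eb, df8e407, e857331}.
Reachable from 8b15e69: {8b15e69, df8e407}.
In e857331's history but not 8b15e69's: {3ba9d05, 3cafb3d, 6c75087, 955aac3, ab5146c, bf495eb, e857331} — 7 commits.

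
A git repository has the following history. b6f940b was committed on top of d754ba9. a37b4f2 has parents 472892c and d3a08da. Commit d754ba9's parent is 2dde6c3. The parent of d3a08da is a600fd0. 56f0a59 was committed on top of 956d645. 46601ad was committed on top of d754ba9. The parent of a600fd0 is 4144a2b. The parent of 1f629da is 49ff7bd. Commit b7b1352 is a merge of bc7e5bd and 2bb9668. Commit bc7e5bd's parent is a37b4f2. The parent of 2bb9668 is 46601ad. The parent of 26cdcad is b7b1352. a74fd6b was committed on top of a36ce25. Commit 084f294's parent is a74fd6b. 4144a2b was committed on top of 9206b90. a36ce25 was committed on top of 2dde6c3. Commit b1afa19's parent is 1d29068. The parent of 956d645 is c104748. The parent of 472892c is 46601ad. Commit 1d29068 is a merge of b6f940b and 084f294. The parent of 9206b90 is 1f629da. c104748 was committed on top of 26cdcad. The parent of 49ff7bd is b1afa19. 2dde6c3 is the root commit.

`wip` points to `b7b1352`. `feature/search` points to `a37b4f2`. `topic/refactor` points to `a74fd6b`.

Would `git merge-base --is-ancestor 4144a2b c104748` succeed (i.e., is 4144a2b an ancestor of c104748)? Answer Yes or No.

Yes

Ancestors of c104748 (commits reachable by following parents): {084f294, 1d29068, 1f629da, 26cdcad, 2bb9668, 2dde6c3, 4144a2b, 46601ad, 472892c, 49ff7bd, 9206b90, a36ce25, a37b4f2, a600fd0, a74fd6b, b1afa19, b6f940b, b7b1352, bc7e5bd, c104748, d3a08da, d754ba9}.
4144a2b is in that set, so it is an ancestor of c104748.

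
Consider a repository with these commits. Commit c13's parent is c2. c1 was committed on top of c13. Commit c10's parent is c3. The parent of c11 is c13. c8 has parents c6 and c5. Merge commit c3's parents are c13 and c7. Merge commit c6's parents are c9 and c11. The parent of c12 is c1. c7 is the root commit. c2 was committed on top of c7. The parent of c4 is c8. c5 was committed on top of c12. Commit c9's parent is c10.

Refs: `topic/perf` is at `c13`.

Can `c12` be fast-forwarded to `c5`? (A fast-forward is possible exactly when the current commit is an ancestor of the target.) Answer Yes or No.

A fast-forward from c12 to c5 is possible iff c12 is an ancestor of c5.
Ancestors of c5: {c1, c12, c13, c2, c5, c7}.
c12 is among them, so fast-forward is possible.

Yes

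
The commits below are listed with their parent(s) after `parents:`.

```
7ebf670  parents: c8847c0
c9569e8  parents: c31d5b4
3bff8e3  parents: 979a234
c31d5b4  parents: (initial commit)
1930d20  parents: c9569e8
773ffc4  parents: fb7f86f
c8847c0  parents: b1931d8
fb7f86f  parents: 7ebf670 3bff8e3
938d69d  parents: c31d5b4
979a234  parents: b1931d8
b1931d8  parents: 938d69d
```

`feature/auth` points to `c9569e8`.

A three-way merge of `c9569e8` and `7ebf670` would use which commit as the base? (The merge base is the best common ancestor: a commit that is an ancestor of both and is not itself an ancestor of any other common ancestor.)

c31d5b4

Ancestors of c9569e8: {c31d5b4, c9569e8}.
Ancestors of 7ebf670: {7ebf670, 938d69d, b1931d8, c31d5b4, c8847c0}.
Common ancestors: {c31d5b4}.
The only common ancestor is c31d5b4, so it is the merge base.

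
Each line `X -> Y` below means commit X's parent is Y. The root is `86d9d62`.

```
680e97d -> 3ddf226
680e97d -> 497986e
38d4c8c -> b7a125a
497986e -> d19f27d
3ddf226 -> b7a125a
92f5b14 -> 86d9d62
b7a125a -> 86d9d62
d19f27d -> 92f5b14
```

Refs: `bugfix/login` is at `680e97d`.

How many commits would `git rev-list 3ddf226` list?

3

Walking parent pointers from 3ddf226: reachable set = {3ddf226, 86d9d62, b7a125a}.
That is 3 commits.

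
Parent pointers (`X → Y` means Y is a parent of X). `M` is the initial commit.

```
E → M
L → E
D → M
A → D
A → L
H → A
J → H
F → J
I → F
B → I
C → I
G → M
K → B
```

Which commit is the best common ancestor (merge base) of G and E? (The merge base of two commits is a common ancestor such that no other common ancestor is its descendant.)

Ancestors of G: {G, M}.
Ancestors of E: {E, M}.
Common ancestors: {M}.
The only common ancestor is M, so it is the merge base.

M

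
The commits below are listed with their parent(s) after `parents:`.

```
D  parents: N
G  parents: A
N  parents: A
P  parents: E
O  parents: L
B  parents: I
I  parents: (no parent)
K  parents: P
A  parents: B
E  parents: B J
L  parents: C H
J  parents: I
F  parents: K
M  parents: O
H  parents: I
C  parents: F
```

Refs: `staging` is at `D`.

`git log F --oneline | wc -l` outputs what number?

Walking parent pointers from F: reachable set = {B, E, F, I, J, K, P}.
That is 7 commits.

7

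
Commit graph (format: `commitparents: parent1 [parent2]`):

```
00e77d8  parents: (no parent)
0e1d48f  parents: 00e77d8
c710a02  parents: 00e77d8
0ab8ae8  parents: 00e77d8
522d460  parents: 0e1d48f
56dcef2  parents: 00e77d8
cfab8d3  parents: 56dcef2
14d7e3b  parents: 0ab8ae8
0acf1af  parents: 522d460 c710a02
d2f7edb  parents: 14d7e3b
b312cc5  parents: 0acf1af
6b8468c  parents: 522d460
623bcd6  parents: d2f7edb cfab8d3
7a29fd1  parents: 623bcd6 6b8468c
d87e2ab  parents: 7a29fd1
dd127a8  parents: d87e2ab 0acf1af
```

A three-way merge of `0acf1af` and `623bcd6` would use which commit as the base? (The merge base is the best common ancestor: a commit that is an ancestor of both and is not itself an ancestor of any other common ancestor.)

00e77d8

Ancestors of 0acf1af: {00e77d8, 0acf1af, 0e1d48f, 522d460, c710a02}.
Ancestors of 623bcd6: {00e77d8, 0ab8ae8, 14d7e3b, 56dcef2, 623bcd6, cfab8d3, d2f7edb}.
Common ancestors: {00e77d8}.
The only common ancestor is 00e77d8, so it is the merge base.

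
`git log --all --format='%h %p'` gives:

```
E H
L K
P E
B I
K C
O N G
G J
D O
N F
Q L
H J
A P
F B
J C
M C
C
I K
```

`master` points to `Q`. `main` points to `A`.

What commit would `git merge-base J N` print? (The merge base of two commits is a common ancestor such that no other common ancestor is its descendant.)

Ancestors of J: {C, J}.
Ancestors of N: {B, C, F, I, K, N}.
Common ancestors: {C}.
The only common ancestor is C, so it is the merge base.

C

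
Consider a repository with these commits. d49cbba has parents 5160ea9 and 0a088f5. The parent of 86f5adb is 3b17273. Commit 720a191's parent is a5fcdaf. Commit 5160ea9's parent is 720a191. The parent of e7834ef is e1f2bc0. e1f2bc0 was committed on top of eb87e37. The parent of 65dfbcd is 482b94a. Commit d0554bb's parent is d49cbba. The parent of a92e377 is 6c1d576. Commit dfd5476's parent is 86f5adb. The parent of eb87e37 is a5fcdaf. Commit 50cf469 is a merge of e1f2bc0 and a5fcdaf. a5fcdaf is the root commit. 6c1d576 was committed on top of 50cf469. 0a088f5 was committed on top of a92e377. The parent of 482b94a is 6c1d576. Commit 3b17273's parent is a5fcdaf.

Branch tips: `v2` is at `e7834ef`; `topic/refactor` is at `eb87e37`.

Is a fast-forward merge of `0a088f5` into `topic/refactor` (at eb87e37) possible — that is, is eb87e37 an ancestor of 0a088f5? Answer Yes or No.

Yes

A fast-forward from eb87e37 to 0a088f5 is possible iff eb87e37 is an ancestor of 0a088f5.
Ancestors of 0a088f5: {0a088f5, 50cf469, 6c1d576, a5fcdaf, a92e377, e1f2bc0, eb87e37}.
eb87e37 is among them, so fast-forward is possible.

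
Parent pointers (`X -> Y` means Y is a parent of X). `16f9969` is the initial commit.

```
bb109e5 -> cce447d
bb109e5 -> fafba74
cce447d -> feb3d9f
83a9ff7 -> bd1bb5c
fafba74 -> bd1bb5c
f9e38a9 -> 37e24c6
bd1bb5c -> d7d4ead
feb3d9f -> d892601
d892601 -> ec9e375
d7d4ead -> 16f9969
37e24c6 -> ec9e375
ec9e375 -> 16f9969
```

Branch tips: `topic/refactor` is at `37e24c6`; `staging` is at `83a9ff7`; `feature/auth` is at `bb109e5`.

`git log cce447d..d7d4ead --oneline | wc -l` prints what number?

1

Reachable from d7d4ead: {16f9969, d7d4ead}.
Reachable from cce447d: {16f9969, cce447d, d892601, ec9e375, feb3d9f}.
In d7d4ead's history but not cce447d's: {d7d4ead} — 1 commit.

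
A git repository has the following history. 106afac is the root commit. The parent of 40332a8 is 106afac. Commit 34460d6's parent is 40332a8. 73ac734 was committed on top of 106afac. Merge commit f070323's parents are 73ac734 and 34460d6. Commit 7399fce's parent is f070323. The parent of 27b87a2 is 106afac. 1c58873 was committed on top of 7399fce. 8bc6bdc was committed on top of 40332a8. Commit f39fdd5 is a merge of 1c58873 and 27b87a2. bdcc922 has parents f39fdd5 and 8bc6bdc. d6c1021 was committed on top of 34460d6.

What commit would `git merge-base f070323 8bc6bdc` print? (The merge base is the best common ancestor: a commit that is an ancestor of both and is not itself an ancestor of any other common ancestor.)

Ancestors of f070323: {106afac, 34460d6, 40332a8, 73ac734, f070323}.
Ancestors of 8bc6bdc: {106afac, 40332a8, 8bc6bdc}.
Common ancestors: {106afac, 40332a8}.
Among these, 40332a8 is not an ancestor of any other common ancestor — it is the merge base.

40332a8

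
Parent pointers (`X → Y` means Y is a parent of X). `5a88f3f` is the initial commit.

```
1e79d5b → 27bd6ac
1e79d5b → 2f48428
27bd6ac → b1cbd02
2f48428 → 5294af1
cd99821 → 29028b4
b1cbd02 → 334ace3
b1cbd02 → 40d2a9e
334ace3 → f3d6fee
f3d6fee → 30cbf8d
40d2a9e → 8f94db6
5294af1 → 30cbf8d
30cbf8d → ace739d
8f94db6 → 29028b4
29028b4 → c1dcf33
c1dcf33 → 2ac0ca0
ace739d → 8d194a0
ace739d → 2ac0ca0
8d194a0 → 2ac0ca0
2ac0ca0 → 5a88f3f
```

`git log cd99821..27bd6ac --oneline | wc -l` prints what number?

9

Reachable from 27bd6ac: {27bd6ac, 29028b4, 2ac0ca0, 30cbf8d, 334ace3, 40d2a9e, 5a88f3f, 8d194a0, 8f94db6, ace739d, b1cbd02, c1dcf33, f3d6fee}.
Reachable from cd99821: {29028b4, 2ac0ca0, 5a88f3f, c1dcf33, cd99821}.
In 27bd6ac's history but not cd99821's: {27bd6ac, 30cbf8d, 334ace3, 40d2a9e, 8d194a0, 8f94db6, ace739d, b1cbd02, f3d6fee} — 9 commits.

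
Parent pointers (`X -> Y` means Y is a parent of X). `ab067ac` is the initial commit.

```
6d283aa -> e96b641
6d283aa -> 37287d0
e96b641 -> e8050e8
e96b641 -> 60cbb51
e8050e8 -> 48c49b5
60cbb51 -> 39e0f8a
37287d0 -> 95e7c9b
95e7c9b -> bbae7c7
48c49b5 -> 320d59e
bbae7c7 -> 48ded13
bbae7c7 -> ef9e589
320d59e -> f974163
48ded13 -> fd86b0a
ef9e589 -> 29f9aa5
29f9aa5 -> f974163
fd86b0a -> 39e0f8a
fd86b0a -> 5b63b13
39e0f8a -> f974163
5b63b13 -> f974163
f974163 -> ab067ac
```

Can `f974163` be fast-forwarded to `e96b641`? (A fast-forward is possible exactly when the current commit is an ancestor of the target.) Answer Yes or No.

Yes

A fast-forward from f974163 to e96b641 is possible iff f974163 is an ancestor of e96b641.
Ancestors of e96b641: {320d59e, 39e0f8a, 48c49b5, 60cbb51, ab067ac, e8050e8, e96b641, f974163}.
f974163 is among them, so fast-forward is possible.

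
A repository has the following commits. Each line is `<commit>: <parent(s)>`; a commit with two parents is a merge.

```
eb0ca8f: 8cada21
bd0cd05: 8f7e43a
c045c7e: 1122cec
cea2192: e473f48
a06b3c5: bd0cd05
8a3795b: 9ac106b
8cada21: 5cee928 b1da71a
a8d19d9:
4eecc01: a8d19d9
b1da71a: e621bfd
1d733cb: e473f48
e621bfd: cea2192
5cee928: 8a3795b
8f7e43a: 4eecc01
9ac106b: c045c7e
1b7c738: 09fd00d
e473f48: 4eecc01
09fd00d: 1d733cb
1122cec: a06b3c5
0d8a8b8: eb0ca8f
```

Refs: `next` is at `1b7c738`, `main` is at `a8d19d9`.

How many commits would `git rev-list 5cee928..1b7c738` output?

Reachable from 1b7c738: {09fd00d, 1b7c738, 1d733cb, 4eecc01, a8d19d9, e473f48}.
Reachable from 5cee928: {1122cec, 4eecc01, 5cee928, 8a3795b, 8f7e43a, 9ac106b, a06b3c5, a8d19d9, bd0cd05, c045c7e}.
In 1b7c738's history but not 5cee928's: {09fd00d, 1b7c738, 1d733cb, e473f48} — 4 commits.

4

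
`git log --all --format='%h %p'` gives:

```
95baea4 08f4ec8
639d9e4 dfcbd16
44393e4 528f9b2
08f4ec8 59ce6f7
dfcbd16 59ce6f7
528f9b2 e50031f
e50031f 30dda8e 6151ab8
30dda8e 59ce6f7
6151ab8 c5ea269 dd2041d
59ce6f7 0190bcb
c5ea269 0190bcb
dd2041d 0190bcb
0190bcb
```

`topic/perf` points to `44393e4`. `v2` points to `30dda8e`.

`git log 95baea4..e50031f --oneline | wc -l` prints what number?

Reachable from e50031f: {0190bcb, 30dda8e, 59ce6f7, 6151ab8, c5ea269, dd2041d, e50031f}.
Reachable from 95baea4: {0190bcb, 08f4ec8, 59ce6f7, 95baea4}.
In e50031f's history but not 95baea4's: {30dda8e, 6151ab8, c5ea269, dd2041d, e50031f} — 5 commits.

5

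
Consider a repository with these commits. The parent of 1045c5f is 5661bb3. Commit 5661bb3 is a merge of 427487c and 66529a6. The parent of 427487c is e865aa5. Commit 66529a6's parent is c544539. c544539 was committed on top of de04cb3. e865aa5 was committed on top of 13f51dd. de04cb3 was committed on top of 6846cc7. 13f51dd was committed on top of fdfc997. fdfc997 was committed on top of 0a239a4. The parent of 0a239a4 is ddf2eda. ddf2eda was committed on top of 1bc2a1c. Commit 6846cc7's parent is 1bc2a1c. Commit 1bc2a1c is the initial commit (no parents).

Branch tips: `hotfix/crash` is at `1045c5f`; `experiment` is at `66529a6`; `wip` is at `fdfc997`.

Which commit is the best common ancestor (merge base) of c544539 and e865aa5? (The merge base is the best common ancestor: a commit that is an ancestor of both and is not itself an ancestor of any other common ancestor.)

1bc2a1c

Ancestors of c544539: {1bc2a1c, 6846cc7, c544539, de04cb3}.
Ancestors of e865aa5: {0a239a4, 13f51dd, 1bc2a1c, ddf2eda, e865aa5, fdfc997}.
Common ancestors: {1bc2a1c}.
The only common ancestor is 1bc2a1c, so it is the merge base.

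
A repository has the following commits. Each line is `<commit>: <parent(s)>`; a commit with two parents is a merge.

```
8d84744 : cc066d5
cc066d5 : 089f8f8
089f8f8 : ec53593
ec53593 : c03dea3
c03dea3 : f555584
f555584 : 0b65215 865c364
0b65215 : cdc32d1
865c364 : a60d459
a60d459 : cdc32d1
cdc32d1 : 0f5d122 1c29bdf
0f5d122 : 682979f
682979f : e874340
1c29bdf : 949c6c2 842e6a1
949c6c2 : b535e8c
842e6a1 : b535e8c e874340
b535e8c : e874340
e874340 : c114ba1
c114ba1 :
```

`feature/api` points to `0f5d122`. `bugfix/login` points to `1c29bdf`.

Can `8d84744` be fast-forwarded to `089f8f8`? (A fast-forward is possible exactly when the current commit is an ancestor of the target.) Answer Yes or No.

No

A fast-forward from 8d84744 to 089f8f8 is possible iff 8d84744 is an ancestor of 089f8f8.
Ancestors of 089f8f8: {089f8f8, 0b65215, 0f5d122, 1c29bdf, 682979f, 842e6a1, 865c364, 949c6c2, a60d459, b535e8c, c03dea3, c114ba1, cdc32d1, e874340, ec53593, f555584}.
8d84744 is not among them, so fast-forward is not possible.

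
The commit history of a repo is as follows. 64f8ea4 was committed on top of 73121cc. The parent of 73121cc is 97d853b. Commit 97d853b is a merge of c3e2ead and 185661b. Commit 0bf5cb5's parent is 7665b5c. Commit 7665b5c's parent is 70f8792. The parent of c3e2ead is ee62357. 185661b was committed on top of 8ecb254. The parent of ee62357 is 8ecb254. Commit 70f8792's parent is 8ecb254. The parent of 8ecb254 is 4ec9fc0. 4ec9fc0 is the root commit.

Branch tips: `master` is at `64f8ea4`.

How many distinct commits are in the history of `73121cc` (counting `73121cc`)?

7

Walking parent pointers from 73121cc: reachable set = {185661b, 4ec9fc0, 73121cc, 8ecb254, 97d853b, c3e2ead, ee62357}.
That is 7 commits.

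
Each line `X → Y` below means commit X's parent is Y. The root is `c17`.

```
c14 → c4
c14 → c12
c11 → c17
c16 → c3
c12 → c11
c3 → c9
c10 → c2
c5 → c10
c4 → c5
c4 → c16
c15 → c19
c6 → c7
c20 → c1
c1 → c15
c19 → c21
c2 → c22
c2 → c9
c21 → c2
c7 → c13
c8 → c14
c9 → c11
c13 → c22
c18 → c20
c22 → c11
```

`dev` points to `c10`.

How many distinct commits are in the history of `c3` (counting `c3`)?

4

Walking parent pointers from c3: reachable set = {c11, c17, c3, c9}.
That is 4 commits.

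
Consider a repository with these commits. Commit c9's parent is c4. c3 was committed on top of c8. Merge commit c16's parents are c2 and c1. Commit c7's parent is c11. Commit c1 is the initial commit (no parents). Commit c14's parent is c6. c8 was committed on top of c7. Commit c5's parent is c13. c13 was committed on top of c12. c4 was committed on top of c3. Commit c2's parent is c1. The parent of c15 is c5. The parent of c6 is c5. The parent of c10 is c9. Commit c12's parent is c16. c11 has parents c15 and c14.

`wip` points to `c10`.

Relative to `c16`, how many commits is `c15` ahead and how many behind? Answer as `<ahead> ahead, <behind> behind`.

Reachable from c15: {c1, c12, c13, c15, c16, c2, c5}.
Reachable from c16: {c1, c16, c2}.
Only in c15's history (ahead): {c12, c13, c15, c5} — 4.
Only in c16's history (behind): {} — 0.

4 ahead, 0 behind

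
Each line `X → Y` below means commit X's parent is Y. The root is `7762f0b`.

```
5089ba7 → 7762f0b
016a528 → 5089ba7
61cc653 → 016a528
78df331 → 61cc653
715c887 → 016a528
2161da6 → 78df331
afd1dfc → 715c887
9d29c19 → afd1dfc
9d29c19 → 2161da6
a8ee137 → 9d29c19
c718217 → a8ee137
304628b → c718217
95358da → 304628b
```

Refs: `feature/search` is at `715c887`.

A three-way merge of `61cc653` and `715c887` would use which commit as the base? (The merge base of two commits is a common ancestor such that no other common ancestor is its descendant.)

016a528

Ancestors of 61cc653: {016a528, 5089ba7, 61cc653, 7762f0b}.
Ancestors of 715c887: {016a528, 5089ba7, 715c887, 7762f0b}.
Common ancestors: {016a528, 5089ba7, 7762f0b}.
Among these, 016a528 is not an ancestor of any other common ancestor — it is the merge base.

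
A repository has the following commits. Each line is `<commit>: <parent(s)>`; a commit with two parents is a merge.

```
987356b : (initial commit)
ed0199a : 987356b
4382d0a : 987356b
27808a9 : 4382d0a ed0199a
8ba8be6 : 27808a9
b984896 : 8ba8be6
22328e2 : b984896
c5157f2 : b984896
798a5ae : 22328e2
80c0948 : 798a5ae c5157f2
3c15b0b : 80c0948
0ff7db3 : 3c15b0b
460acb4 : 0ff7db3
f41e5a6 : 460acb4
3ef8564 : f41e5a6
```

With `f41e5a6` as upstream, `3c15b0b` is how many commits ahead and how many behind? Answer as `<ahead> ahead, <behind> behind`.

0 ahead, 3 behind

Reachable from 3c15b0b: {22328e2, 27808a9, 3c15b0b, 4382d0a, 798a5ae, 80c0948, 8ba8be6, 987356b, b984896, c5157f2, ed0199a}.
Reachable from f41e5a6: {0ff7db3, 22328e2, 27808a9, 3c15b0b, 4382d0a, 460acb4, 798a5ae, 80c0948, 8ba8be6, 987356b, b984896, c5157f2, ed0199a, f41e5a6}.
Only in 3c15b0b's history (ahead): {} — 0.
Only in f41e5a6's history (behind): {0ff7db3, 460acb4, f41e5a6} — 3.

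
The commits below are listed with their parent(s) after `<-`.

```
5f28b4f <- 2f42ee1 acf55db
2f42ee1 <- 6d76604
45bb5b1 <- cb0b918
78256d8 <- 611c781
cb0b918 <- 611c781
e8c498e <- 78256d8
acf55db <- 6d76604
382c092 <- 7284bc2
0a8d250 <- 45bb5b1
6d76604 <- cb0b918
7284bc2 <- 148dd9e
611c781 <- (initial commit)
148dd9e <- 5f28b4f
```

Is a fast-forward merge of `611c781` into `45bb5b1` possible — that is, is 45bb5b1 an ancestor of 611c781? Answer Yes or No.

No

A fast-forward from 45bb5b1 to 611c781 is possible iff 45bb5b1 is an ancestor of 611c781.
Ancestors of 611c781: {611c781}.
45bb5b1 is not among them, so fast-forward is not possible.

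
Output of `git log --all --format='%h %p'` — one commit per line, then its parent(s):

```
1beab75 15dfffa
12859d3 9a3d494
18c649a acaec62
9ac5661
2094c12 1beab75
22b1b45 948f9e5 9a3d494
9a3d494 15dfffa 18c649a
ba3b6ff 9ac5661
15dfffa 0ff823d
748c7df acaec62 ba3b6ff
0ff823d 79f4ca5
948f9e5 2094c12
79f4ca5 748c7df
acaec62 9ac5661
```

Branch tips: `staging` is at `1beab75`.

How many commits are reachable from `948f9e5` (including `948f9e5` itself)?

Walking parent pointers from 948f9e5: reachable set = {0ff823d, 15dfffa, 1beab75, 2094c12, 748c7df, 79f4ca5, 948f9e5, 9ac5661, acaec62, ba3b6ff}.
That is 10 commits.

10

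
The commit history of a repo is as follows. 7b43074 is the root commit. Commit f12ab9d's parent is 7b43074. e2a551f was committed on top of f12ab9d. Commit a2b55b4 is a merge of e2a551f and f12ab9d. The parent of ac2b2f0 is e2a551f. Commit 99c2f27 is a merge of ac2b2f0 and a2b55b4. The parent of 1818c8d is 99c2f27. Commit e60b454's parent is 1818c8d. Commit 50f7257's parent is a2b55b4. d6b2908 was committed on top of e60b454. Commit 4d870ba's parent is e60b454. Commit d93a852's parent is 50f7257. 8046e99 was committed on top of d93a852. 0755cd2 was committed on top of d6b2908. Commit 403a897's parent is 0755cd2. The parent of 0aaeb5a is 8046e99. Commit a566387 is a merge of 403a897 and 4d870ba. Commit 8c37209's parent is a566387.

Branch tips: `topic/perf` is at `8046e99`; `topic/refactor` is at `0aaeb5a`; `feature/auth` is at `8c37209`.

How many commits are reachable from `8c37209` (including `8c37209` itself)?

14

Walking parent pointers from 8c37209: reachable set = {0755cd2, 1818c8d, 403a897, 4d870ba, 7b43074, 8c37209, 99c2f27, a2b55b4, a566387, ac2b2f0, d6b2908, e2a551f, e60b454, f12ab9d}.
That is 14 commits.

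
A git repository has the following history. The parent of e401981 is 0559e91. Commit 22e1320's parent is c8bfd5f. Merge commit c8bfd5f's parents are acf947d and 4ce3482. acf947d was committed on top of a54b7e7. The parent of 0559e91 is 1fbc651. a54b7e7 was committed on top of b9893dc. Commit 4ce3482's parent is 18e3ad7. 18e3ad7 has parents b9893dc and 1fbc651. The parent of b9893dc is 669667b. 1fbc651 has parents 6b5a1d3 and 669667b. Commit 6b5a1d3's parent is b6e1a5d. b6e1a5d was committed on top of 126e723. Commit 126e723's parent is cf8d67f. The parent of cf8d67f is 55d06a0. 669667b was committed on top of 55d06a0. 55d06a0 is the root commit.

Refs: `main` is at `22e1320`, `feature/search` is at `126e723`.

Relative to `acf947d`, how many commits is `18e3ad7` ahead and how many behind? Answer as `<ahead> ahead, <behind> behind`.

6 ahead, 2 behind

Reachable from 18e3ad7: {126e723, 18e3ad7, 1fbc651, 55d06a0, 669667b, 6b5a1d3, b6e1a5d, b9893dc, cf8d67f}.
Reachable from acf947d: {55d06a0, 669667b, a54b7e7, acf947d, b9893dc}.
Only in 18e3ad7's history (ahead): {126e723, 18e3ad7, 1fbc651, 6b5a1d3, b6e1a5d, cf8d67f} — 6.
Only in acf947d's history (behind): {a54b7e7, acf947d} — 2.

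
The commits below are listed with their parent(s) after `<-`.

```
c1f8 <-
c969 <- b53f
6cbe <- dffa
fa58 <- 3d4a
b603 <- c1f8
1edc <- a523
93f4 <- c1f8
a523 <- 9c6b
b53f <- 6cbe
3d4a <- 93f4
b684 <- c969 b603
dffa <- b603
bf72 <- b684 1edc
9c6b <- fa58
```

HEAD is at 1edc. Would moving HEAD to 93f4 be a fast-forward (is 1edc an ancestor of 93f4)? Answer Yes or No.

No

A fast-forward from 1edc to 93f4 is possible iff 1edc is an ancestor of 93f4.
Ancestors of 93f4: {93f4, c1f8}.
1edc is not among them, so fast-forward is not possible.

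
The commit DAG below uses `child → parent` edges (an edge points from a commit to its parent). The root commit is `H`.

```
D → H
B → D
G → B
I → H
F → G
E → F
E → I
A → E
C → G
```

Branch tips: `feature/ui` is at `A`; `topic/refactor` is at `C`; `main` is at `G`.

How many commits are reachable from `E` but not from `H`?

Reachable from E: {B, D, E, F, G, H, I}.
Reachable from H: {H}.
In E's history but not H's: {B, D, E, F, G, I} — 6 commits.

6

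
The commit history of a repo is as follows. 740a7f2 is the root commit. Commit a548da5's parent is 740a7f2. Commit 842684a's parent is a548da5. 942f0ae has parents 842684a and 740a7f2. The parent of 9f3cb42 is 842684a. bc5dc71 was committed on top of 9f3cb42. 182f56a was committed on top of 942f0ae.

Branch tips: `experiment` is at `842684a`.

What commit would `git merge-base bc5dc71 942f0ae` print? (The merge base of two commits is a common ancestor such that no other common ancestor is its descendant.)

842684a

Ancestors of bc5dc71: {740a7f2, 842684a, 9f3cb42, a548da5, bc5dc71}.
Ancestors of 942f0ae: {740a7f2, 842684a, 942f0ae, a548da5}.
Common ancestors: {740a7f2, 842684a, a548da5}.
Among these, 842684a is not an ancestor of any other common ancestor — it is the merge base.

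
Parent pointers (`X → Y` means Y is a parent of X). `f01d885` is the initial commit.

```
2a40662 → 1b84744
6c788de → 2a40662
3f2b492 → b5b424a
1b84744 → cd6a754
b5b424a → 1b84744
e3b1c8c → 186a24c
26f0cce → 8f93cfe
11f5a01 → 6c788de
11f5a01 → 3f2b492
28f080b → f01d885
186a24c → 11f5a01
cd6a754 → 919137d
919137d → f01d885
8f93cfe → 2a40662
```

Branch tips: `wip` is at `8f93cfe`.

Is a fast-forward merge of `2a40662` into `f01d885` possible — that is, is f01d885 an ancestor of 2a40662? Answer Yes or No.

Yes

A fast-forward from f01d885 to 2a40662 is possible iff f01d885 is an ancestor of 2a40662.
Ancestors of 2a40662: {1b84744, 2a40662, 919137d, cd6a754, f01d885}.
f01d885 is among them, so fast-forward is possible.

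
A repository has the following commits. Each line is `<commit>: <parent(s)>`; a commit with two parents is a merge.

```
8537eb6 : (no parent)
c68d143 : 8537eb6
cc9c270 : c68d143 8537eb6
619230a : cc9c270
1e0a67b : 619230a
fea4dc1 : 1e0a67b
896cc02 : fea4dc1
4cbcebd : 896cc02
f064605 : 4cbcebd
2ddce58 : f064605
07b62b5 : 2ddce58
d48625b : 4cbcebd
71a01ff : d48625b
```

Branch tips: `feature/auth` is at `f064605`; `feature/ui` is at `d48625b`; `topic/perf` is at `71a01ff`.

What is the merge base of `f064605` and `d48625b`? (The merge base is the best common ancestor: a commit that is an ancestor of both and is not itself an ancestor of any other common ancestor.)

4cbcebd

Ancestors of f064605: {1e0a67b, 4cbcebd, 619230a, 8537eb6, 896cc02, c68d143, cc9c270, f064605, fea4dc1}.
Ancestors of d48625b: {1e0a67b, 4cbcebd, 619230a, 8537eb6, 896cc02, c68d143, cc9c270, d48625b, fea4dc1}.
Common ancestors: {1e0a67b, 4cbcebd, 619230a, 8537eb6, 896cc02, c68d143, cc9c270, fea4dc1}.
Among these, 4cbcebd is not an ancestor of any other common ancestor — it is the merge base.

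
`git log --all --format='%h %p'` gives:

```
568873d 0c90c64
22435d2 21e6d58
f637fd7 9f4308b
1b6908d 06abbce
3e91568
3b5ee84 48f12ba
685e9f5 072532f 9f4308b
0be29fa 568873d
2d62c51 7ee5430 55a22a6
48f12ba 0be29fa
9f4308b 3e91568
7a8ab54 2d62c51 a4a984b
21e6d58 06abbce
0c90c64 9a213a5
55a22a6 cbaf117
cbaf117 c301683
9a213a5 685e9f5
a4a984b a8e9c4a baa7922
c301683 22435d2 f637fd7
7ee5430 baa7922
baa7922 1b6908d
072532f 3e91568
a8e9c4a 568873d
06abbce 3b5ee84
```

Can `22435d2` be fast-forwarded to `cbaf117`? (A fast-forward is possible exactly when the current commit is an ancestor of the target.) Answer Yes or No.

Yes

A fast-forward from 22435d2 to cbaf117 is possible iff 22435d2 is an ancestor of cbaf117.
Ancestors of cbaf117: {06abbce, 072532f, 0be29fa, 0c90c64, 21e6d58, 22435d2, 3b5ee84, 3e91568, 48f12ba, 568873d, 685e9f5, 9a213a5, 9f4308b, c301683, cbaf117, f637fd7}.
22435d2 is among them, so fast-forward is possible.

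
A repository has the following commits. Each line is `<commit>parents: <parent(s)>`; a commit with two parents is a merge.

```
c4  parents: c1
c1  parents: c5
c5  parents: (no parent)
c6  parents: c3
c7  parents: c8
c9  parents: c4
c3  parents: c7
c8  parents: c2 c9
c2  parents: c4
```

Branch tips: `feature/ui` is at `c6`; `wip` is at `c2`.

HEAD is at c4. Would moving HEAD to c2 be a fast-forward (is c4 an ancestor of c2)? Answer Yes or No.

Yes

A fast-forward from c4 to c2 is possible iff c4 is an ancestor of c2.
Ancestors of c2: {c1, c2, c4, c5}.
c4 is among them, so fast-forward is possible.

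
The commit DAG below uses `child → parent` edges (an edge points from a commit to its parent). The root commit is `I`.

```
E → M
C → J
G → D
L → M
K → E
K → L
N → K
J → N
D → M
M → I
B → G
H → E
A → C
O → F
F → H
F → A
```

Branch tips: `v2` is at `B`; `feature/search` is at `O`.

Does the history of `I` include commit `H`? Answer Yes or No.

Ancestors of I: {I}.
H is not in that set, so it is not an ancestor of I.

No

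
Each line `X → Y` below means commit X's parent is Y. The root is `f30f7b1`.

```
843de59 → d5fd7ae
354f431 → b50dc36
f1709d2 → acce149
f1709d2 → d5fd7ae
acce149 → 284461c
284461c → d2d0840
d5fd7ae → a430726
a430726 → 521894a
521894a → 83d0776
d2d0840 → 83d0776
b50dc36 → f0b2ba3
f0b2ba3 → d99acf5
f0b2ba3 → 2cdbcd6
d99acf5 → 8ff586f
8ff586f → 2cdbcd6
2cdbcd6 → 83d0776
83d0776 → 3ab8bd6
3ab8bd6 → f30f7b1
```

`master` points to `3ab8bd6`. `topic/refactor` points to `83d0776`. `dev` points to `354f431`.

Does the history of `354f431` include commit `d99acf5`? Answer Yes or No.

Ancestors of 354f431 (commits reachable by following parents): {2cdbcd6, 354f431, 3ab8bd6, 83d0776, 8ff586f, b50dc36, d99acf5, f0b2ba3, f30f7b1}.
d99acf5 is in that set, so it is an ancestor of 354f431.

Yes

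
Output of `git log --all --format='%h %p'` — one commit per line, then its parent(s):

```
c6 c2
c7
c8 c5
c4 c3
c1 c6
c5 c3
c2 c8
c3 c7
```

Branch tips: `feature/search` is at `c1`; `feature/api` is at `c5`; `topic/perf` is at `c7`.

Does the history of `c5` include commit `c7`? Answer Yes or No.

Ancestors of c5 (commits reachable by following parents): {c3, c5, c7}.
c7 is in that set, so it is an ancestor of c5.

Yes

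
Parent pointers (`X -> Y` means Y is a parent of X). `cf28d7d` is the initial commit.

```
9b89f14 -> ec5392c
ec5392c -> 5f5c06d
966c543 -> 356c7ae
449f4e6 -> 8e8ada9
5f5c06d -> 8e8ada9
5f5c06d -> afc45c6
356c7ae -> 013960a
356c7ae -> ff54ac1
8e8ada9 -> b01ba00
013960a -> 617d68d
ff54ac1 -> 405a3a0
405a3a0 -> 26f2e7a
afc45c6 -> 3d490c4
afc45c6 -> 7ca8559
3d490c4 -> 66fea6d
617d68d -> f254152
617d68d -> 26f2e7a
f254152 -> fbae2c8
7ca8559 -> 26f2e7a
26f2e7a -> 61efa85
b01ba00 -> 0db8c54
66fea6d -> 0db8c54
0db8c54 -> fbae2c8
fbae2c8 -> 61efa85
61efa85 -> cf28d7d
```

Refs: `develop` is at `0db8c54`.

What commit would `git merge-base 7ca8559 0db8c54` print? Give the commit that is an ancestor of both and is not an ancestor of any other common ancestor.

61efa85

Ancestors of 7ca8559: {26f2e7a, 61efa85, 7ca8559, cf28d7d}.
Ancestors of 0db8c54: {0db8c54, 61efa85, cf28d7d, fbae2c8}.
Common ancestors: {61efa85, cf28d7d}.
Among these, 61efa85 is not an ancestor of any other common ancestor — it is the merge base.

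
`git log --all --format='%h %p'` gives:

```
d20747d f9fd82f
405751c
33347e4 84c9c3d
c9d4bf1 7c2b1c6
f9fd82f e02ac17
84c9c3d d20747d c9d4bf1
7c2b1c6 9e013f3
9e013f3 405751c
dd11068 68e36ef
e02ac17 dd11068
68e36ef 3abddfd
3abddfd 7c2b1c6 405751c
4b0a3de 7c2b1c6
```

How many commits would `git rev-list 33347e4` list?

12

Walking parent pointers from 33347e4: reachable set = {33347e4, 3abddfd, 405751c, 68e36ef, 7c2b1c6, 84c9c3d, 9e013f3, c9d4bf1, d20747d, dd11068, e02ac17, f9fd82f}.
That is 12 commits.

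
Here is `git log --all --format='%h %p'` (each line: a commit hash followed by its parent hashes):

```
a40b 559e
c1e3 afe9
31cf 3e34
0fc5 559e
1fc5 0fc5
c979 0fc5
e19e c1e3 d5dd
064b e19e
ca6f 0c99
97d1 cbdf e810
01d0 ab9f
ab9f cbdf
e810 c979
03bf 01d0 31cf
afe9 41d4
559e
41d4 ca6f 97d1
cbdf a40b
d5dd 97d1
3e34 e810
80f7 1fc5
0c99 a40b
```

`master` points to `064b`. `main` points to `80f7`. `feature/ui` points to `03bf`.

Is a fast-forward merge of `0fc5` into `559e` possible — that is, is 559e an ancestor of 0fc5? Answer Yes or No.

Yes

A fast-forward from 559e to 0fc5 is possible iff 559e is an ancestor of 0fc5.
Ancestors of 0fc5: {0fc5, 559e}.
559e is among them, so fast-forward is possible.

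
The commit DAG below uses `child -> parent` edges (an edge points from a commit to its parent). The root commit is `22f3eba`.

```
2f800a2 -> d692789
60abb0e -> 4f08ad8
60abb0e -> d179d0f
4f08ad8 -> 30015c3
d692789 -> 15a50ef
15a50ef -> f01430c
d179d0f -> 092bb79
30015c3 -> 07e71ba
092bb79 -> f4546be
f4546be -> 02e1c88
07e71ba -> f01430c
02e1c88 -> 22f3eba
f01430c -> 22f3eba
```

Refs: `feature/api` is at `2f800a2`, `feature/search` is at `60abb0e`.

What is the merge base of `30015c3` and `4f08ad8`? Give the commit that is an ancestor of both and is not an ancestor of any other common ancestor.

30015c3

Ancestors of 30015c3: {07e71ba, 22f3eba, 30015c3, f01430c}.
Ancestors of 4f08ad8: {07e71ba, 22f3eba, 30015c3, 4f08ad8, f01430c}.
Common ancestors: {07e71ba, 22f3eba, 30015c3, f01430c}.
Among these, 30015c3 is not an ancestor of any other common ancestor — it is the merge base.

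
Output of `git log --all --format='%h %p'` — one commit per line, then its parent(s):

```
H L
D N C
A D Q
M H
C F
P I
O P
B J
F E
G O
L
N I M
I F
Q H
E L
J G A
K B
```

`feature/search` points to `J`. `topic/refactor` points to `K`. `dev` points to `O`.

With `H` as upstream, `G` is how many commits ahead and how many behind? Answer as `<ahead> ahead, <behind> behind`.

6 ahead, 1 behind

Reachable from G: {E, F, G, I, L, O, P}.
Reachable from H: {H, L}.
Only in G's history (ahead): {E, F, G, I, O, P} — 6.
Only in H's history (behind): {H} — 1.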